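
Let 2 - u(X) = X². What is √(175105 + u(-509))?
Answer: 11*I*√694 ≈ 289.78*I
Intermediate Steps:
u(X) = 2 - X²
√(175105 + u(-509)) = √(175105 + (2 - 1*(-509)²)) = √(175105 + (2 - 1*259081)) = √(175105 + (2 - 259081)) = √(175105 - 259079) = √(-83974) = 11*I*√694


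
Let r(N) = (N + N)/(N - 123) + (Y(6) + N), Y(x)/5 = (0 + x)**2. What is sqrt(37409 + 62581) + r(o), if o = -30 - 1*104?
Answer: 12090/257 + 3*sqrt(11110) ≈ 363.25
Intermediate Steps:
o = -134 (o = -30 - 104 = -134)
Y(x) = 5*x**2 (Y(x) = 5*(0 + x)**2 = 5*x**2)
r(N) = 180 + N + 2*N/(-123 + N) (r(N) = (N + N)/(N - 123) + (5*6**2 + N) = (2*N)/(-123 + N) + (5*36 + N) = 2*N/(-123 + N) + (180 + N) = 180 + N + 2*N/(-123 + N))
sqrt(37409 + 62581) + r(o) = sqrt(37409 + 62581) + (-22140 + (-134)**2 + 59*(-134))/(-123 - 134) = sqrt(99990) + (-22140 + 17956 - 7906)/(-257) = 3*sqrt(11110) - 1/257*(-12090) = 3*sqrt(11110) + 12090/257 = 12090/257 + 3*sqrt(11110)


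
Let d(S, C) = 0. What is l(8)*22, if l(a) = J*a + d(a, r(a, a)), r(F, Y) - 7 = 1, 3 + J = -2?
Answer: -880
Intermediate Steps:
J = -5 (J = -3 - 2 = -5)
r(F, Y) = 8 (r(F, Y) = 7 + 1 = 8)
l(a) = -5*a (l(a) = -5*a + 0 = -5*a)
l(8)*22 = -5*8*22 = -40*22 = -880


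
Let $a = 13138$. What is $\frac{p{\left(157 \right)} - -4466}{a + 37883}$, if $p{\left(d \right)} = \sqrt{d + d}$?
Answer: $\frac{4466}{51021} + \frac{\sqrt{314}}{51021} \approx 0.08788$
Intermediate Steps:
$p{\left(d \right)} = \sqrt{2} \sqrt{d}$ ($p{\left(d \right)} = \sqrt{2 d} = \sqrt{2} \sqrt{d}$)
$\frac{p{\left(157 \right)} - -4466}{a + 37883} = \frac{\sqrt{2} \sqrt{157} - -4466}{13138 + 37883} = \frac{\sqrt{314} + 4466}{51021} = \left(4466 + \sqrt{314}\right) \frac{1}{51021} = \frac{4466}{51021} + \frac{\sqrt{314}}{51021}$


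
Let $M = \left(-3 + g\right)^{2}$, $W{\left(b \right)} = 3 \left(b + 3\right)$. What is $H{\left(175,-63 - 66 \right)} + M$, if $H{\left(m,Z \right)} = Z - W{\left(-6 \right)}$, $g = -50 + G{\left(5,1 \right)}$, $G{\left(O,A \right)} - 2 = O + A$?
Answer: $1905$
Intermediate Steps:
$G{\left(O,A \right)} = 2 + A + O$ ($G{\left(O,A \right)} = 2 + \left(O + A\right) = 2 + \left(A + O\right) = 2 + A + O$)
$W{\left(b \right)} = 9 + 3 b$ ($W{\left(b \right)} = 3 \left(3 + b\right) = 9 + 3 b$)
$g = -42$ ($g = -50 + \left(2 + 1 + 5\right) = -50 + 8 = -42$)
$H{\left(m,Z \right)} = 9 + Z$ ($H{\left(m,Z \right)} = Z - \left(9 + 3 \left(-6\right)\right) = Z - \left(9 - 18\right) = Z - -9 = Z + 9 = 9 + Z$)
$M = 2025$ ($M = \left(-3 - 42\right)^{2} = \left(-45\right)^{2} = 2025$)
$H{\left(175,-63 - 66 \right)} + M = \left(9 - 129\right) + 2025 = -120 + 2025 = 1905$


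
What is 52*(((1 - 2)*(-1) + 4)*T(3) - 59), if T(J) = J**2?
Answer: -728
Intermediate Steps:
52*(((1 - 2)*(-1) + 4)*T(3) - 59) = 52*(((1 - 2)*(-1) + 4)*3**2 - 59) = 52*((-1*(-1) + 4)*9 - 59) = 52*((1 + 4)*9 - 59) = 52*(5*9 - 59) = 52*(45 - 59) = 52*(-14) = -728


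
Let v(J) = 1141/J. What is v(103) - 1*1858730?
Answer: -191448049/103 ≈ -1.8587e+6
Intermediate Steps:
v(103) - 1*1858730 = 1141/103 - 1*1858730 = 1141*(1/103) - 1858730 = 1141/103 - 1858730 = -191448049/103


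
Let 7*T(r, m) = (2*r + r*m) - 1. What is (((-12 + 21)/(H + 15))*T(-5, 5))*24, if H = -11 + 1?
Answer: -7776/35 ≈ -222.17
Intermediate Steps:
T(r, m) = -⅐ + 2*r/7 + m*r/7 (T(r, m) = ((2*r + r*m) - 1)/7 = ((2*r + m*r) - 1)/7 = (-1 + 2*r + m*r)/7 = -⅐ + 2*r/7 + m*r/7)
H = -10
(((-12 + 21)/(H + 15))*T(-5, 5))*24 = (((-12 + 21)/(-10 + 15))*(-⅐ + (2/7)*(-5) + (⅐)*5*(-5)))*24 = ((9/5)*(-⅐ - 10/7 - 25/7))*24 = ((9*(⅕))*(-36/7))*24 = ((9/5)*(-36/7))*24 = -324/35*24 = -7776/35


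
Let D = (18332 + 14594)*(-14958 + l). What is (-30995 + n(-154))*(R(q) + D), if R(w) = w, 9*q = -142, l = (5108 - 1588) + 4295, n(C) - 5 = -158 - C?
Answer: 65605430740576/9 ≈ 7.2895e+12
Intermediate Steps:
n(C) = -153 - C (n(C) = 5 + (-158 - C) = -153 - C)
l = 7815 (l = 3520 + 4295 = 7815)
q = -142/9 (q = (1/9)*(-142) = -142/9 ≈ -15.778)
D = -235190418 (D = (18332 + 14594)*(-14958 + 7815) = 32926*(-7143) = -235190418)
(-30995 + n(-154))*(R(q) + D) = (-30995 + (-153 - 1*(-154)))*(-142/9 - 235190418) = (-30995 + (-153 + 154))*(-2116713904/9) = (-30995 + 1)*(-2116713904/9) = -30994*(-2116713904/9) = 65605430740576/9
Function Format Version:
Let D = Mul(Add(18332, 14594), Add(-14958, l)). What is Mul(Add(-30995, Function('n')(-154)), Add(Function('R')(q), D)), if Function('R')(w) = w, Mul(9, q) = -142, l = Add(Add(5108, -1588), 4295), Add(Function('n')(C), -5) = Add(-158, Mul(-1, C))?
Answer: Rational(65605430740576, 9) ≈ 7.2895e+12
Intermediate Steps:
Function('n')(C) = Add(-153, Mul(-1, C)) (Function('n')(C) = Add(5, Add(-158, Mul(-1, C))) = Add(-153, Mul(-1, C)))
l = 7815 (l = Add(3520, 4295) = 7815)
q = Rational(-142, 9) (q = Mul(Rational(1, 9), -142) = Rational(-142, 9) ≈ -15.778)
D = -235190418 (D = Mul(Add(18332, 14594), Add(-14958, 7815)) = Mul(32926, -7143) = -235190418)
Mul(Add(-30995, Function('n')(-154)), Add(Function('R')(q), D)) = Mul(Add(-30995, Add(-153, Mul(-1, -154))), Add(Rational(-142, 9), -235190418)) = Mul(Add(-30995, Add(-153, 154)), Rational(-2116713904, 9)) = Mul(Add(-30995, 1), Rational(-2116713904, 9)) = Mul(-30994, Rational(-2116713904, 9)) = Rational(65605430740576, 9)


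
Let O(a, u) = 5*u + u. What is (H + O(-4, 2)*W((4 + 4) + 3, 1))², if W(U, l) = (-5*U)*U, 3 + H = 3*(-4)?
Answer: 52925625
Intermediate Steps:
O(a, u) = 6*u
H = -15 (H = -3 + 3*(-4) = -3 - 12 = -15)
W(U, l) = -5*U²
(H + O(-4, 2)*W((4 + 4) + 3, 1))² = (-15 + (6*2)*(-5*((4 + 4) + 3)²))² = (-15 + 12*(-5*(8 + 3)²))² = (-15 + 12*(-5*11²))² = (-15 + 12*(-5*121))² = (-15 + 12*(-605))² = (-15 - 7260)² = (-7275)² = 52925625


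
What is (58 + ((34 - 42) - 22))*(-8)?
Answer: -224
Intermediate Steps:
(58 + ((34 - 42) - 22))*(-8) = (58 + (-8 - 22))*(-8) = (58 - 30)*(-8) = 28*(-8) = -224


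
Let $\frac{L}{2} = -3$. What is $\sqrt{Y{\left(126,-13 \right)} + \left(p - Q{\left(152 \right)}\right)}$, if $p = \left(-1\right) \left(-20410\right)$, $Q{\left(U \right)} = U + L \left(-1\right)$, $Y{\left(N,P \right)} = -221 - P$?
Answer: $2 \sqrt{5011} \approx 141.58$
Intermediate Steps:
$L = -6$ ($L = 2 \left(-3\right) = -6$)
$Q{\left(U \right)} = 6 + U$ ($Q{\left(U \right)} = U - -6 = U + 6 = 6 + U$)
$p = 20410$
$\sqrt{Y{\left(126,-13 \right)} + \left(p - Q{\left(152 \right)}\right)} = \sqrt{\left(-221 - -13\right) + \left(20410 - \left(6 + 152\right)\right)} = \sqrt{\left(-221 + 13\right) + \left(20410 - 158\right)} = \sqrt{-208 + \left(20410 - 158\right)} = \sqrt{-208 + 20252} = \sqrt{20044} = 2 \sqrt{5011}$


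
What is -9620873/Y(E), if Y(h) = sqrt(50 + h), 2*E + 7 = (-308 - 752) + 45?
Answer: 9620873*I*sqrt(461)/461 ≈ 4.4809e+5*I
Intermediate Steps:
E = -511 (E = -7/2 + ((-308 - 752) + 45)/2 = -7/2 + (-1060 + 45)/2 = -7/2 + (1/2)*(-1015) = -7/2 - 1015/2 = -511)
-9620873/Y(E) = -9620873/sqrt(50 - 511) = -9620873*(-I*sqrt(461)/461) = -(-9620873)*I*sqrt(461)/461 = 9620873*I*sqrt(461)/461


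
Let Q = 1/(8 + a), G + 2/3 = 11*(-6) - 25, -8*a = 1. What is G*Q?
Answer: -2200/189 ≈ -11.640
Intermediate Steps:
a = -⅛ (a = -⅛*1 = -⅛ ≈ -0.12500)
G = -275/3 (G = -⅔ + (11*(-6) - 25) = -⅔ + (-66 - 25) = -⅔ - 91 = -275/3 ≈ -91.667)
Q = 8/63 (Q = 1/(8 - ⅛) = 1/(63/8) = 8/63 ≈ 0.12698)
G*Q = -275/3*8/63 = -2200/189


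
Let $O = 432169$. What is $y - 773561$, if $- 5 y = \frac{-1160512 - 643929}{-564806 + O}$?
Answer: $- \frac{513015856226}{663185} \approx -7.7356 \cdot 10^{5}$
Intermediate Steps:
$y = - \frac{1804441}{663185}$ ($y = - \frac{\left(-1160512 - 643929\right) \frac{1}{-564806 + 432169}}{5} = - \frac{\left(-1804441\right) \frac{1}{-132637}}{5} = - \frac{\left(-1804441\right) \left(- \frac{1}{132637}\right)}{5} = \left(- \frac{1}{5}\right) \frac{1804441}{132637} = - \frac{1804441}{663185} \approx -2.7209$)
$y - 773561 = - \frac{1804441}{663185} - 773561 = - \frac{513015856226}{663185}$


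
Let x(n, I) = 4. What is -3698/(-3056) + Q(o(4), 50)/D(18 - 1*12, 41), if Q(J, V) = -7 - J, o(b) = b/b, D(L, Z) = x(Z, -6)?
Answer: -1207/1528 ≈ -0.78992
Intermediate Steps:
D(L, Z) = 4
o(b) = 1
-3698/(-3056) + Q(o(4), 50)/D(18 - 1*12, 41) = -3698/(-3056) + (-7 - 1*1)/4 = -3698*(-1/3056) + (-7 - 1)*(¼) = 1849/1528 - 8*¼ = 1849/1528 - 2 = -1207/1528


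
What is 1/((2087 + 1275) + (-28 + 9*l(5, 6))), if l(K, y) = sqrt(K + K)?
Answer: 1667/5557373 - 9*sqrt(10)/11114746 ≈ 0.00029740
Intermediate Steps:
l(K, y) = sqrt(2)*sqrt(K) (l(K, y) = sqrt(2*K) = sqrt(2)*sqrt(K))
1/((2087 + 1275) + (-28 + 9*l(5, 6))) = 1/((2087 + 1275) + (-28 + 9*(sqrt(2)*sqrt(5)))) = 1/(3362 + (-28 + 9*sqrt(10))) = 1/(3334 + 9*sqrt(10))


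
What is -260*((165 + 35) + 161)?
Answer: -93860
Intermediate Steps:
-260*((165 + 35) + 161) = -260*(200 + 161) = -260*361 = -93860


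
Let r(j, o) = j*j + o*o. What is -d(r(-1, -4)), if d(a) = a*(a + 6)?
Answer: -391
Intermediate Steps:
r(j, o) = j² + o²
d(a) = a*(6 + a)
-d(r(-1, -4)) = -((-1)² + (-4)²)*(6 + ((-1)² + (-4)²)) = -(1 + 16)*(6 + (1 + 16)) = -17*(6 + 17) = -17*23 = -1*391 = -391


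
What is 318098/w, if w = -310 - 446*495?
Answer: -159049/110540 ≈ -1.4388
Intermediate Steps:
w = -221080 (w = -310 - 220770 = -221080)
318098/w = 318098/(-221080) = 318098*(-1/221080) = -159049/110540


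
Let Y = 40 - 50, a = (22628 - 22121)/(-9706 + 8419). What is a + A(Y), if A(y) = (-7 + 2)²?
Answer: 812/33 ≈ 24.606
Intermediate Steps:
a = -13/33 (a = 507/(-1287) = 507*(-1/1287) = -13/33 ≈ -0.39394)
Y = -10
A(y) = 25 (A(y) = (-5)² = 25)
a + A(Y) = -13/33 + 25 = 812/33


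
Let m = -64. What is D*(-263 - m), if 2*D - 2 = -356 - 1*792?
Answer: 114027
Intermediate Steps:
D = -573 (D = 1 + (-356 - 1*792)/2 = 1 + (-356 - 792)/2 = 1 + (½)*(-1148) = 1 - 574 = -573)
D*(-263 - m) = -573*(-263 - 1*(-64)) = -573*(-263 + 64) = -573*(-199) = 114027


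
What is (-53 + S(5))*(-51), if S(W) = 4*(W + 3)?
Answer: 1071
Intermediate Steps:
S(W) = 12 + 4*W (S(W) = 4*(3 + W) = 12 + 4*W)
(-53 + S(5))*(-51) = (-53 + (12 + 4*5))*(-51) = (-53 + (12 + 20))*(-51) = (-53 + 32)*(-51) = -21*(-51) = 1071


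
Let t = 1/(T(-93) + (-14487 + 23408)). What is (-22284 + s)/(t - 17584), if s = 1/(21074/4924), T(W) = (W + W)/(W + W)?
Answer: 2094921698412/1653091418039 ≈ 1.2673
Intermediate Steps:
T(W) = 1 (T(W) = (2*W)/((2*W)) = (2*W)*(1/(2*W)) = 1)
s = 2462/10537 (s = 1/(21074*(1/4924)) = 1/(10537/2462) = 2462/10537 ≈ 0.23365)
t = 1/8922 (t = 1/(1 + (-14487 + 23408)) = 1/(1 + 8921) = 1/8922 ≈ 0.00011208)
(-22284 + s)/(t - 17584) = (-22284 + 2462/10537)/(1/8922 - 17584) = -234804046/(10537*(-156884447/8922)) = -234804046/10537*(-8922/156884447) = 2094921698412/1653091418039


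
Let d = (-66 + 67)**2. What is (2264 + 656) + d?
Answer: 2921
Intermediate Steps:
d = 1 (d = 1**2 = 1)
(2264 + 656) + d = (2264 + 656) + 1 = 2920 + 1 = 2921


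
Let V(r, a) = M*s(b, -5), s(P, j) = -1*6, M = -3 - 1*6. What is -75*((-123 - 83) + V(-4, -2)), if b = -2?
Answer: 11400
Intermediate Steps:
M = -9 (M = -3 - 6 = -9)
s(P, j) = -6
V(r, a) = 54 (V(r, a) = -9*(-6) = 54)
-75*((-123 - 83) + V(-4, -2)) = -75*((-123 - 83) + 54) = -75*(-206 + 54) = -75*(-152) = 11400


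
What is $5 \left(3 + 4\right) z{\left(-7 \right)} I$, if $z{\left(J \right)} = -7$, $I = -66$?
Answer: $16170$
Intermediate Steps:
$5 \left(3 + 4\right) z{\left(-7 \right)} I = 5 \left(3 + 4\right) \left(-7\right) \left(-66\right) = 5 \cdot 7 \left(-7\right) \left(-66\right) = 35 \left(-7\right) \left(-66\right) = \left(-245\right) \left(-66\right) = 16170$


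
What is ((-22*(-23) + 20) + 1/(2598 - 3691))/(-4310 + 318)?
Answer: -574917/4363256 ≈ -0.13176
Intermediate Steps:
((-22*(-23) + 20) + 1/(2598 - 3691))/(-4310 + 318) = ((506 + 20) + 1/(-1093))/(-3992) = (526 - 1/1093)*(-1/3992) = (574917/1093)*(-1/3992) = -574917/4363256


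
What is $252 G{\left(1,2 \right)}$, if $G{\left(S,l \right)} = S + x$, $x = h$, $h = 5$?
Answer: $1512$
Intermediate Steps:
$x = 5$
$G{\left(S,l \right)} = 5 + S$ ($G{\left(S,l \right)} = S + 5 = 5 + S$)
$252 G{\left(1,2 \right)} = 252 \left(5 + 1\right) = 252 \cdot 6 = 1512$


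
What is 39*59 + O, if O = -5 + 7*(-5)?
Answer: 2261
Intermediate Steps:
O = -40 (O = -5 - 35 = -40)
39*59 + O = 39*59 - 40 = 2301 - 40 = 2261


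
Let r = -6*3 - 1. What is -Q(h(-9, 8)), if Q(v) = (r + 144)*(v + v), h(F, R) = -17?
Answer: 4250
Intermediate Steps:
r = -19 (r = -18 - 1 = -19)
Q(v) = 250*v (Q(v) = (-19 + 144)*(v + v) = 125*(2*v) = 250*v)
-Q(h(-9, 8)) = -250*(-17) = -1*(-4250) = 4250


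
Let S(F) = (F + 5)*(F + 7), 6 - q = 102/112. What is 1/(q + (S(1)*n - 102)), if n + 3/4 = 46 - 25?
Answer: 56/49005 ≈ 0.0011427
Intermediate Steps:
q = 285/56 (q = 6 - 102/112 = 6 - 1*51/56 = 6 - 51/56 = 285/56 ≈ 5.0893)
S(F) = (5 + F)*(7 + F)
n = 81/4 (n = -¾ + (46 - 25) = -¾ + 21 = 81/4 ≈ 20.250)
1/(q + (S(1)*n - 102)) = 1/(285/56 + ((35 + 1² + 12*1)*(81/4) - 102)) = 1/(285/56 + ((35 + 1 + 12)*(81/4) - 102)) = 1/(285/56 + (48*(81/4) - 102)) = 1/(285/56 + (972 - 102)) = 1/(285/56 + 870) = 1/(49005/56) = 56/49005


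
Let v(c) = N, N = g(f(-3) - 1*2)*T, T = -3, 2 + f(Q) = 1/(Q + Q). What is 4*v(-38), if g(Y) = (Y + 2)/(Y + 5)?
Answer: 156/5 ≈ 31.200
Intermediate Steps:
f(Q) = -2 + 1/(2*Q) (f(Q) = -2 + 1/(Q + Q) = -2 + 1/(2*Q))
g(Y) = (2 + Y)/(5 + Y)
N = 39/5 (N = ((2 + ((-2 + (½)/(-3)) - 1*2))/(5 + ((-2 + (½)/(-3)) - 1*2)))*(-3) = ((2 + ((-2 + (½)*(-⅓)) - 2))/(5 + ((-2 + (½)*(-⅓)) - 2)))*(-3) = ((2 + ((-2 - ⅙) - 2))/(5 + ((-2 - ⅙) - 2)))*(-3) = ((2 + (-13/6 - 2))/(5 + (-13/6 - 2)))*(-3) = ((2 - 25/6)/(5 - 25/6))*(-3) = (-13/6/(⅚))*(-3) = ((6/5)*(-13/6))*(-3) = -13/5*(-3) = 39/5 ≈ 7.8000)
v(c) = 39/5
4*v(-38) = 4*(39/5) = 156/5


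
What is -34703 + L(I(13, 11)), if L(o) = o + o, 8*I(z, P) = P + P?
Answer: -69395/2 ≈ -34698.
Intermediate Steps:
I(z, P) = P/4 (I(z, P) = (P + P)/8 = (2*P)/8 = P/4)
L(o) = 2*o
-34703 + L(I(13, 11)) = -34703 + 2*((1/4)*11) = -34703 + 2*(11/4) = -34703 + 11/2 = -69395/2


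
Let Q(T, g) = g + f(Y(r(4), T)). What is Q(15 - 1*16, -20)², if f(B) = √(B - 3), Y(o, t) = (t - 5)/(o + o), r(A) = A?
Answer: (40 - I*√15)²/4 ≈ 396.25 - 77.46*I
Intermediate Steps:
Y(o, t) = (-5 + t)/(2*o) (Y(o, t) = (-5 + t)/((2*o)) = (-5 + t)*(1/(2*o)) = (-5 + t)/(2*o))
f(B) = √(-3 + B)
Q(T, g) = g + √(-29/8 + T/8) (Q(T, g) = g + √(-3 + (½)*(-5 + T)/4) = g + √(-3 + (½)*(¼)*(-5 + T)) = g + √(-3 + (-5/8 + T/8)) = g + √(-29/8 + T/8))
Q(15 - 1*16, -20)² = (-20 + √(-58 + 2*(15 - 1*16))/4)² = (-20 + √(-58 + 2*(15 - 16))/4)² = (-20 + √(-58 + 2*(-1))/4)² = (-20 + √(-58 - 2)/4)² = (-20 + √(-60)/4)² = (-20 + (2*I*√15)/4)² = (-20 + I*√15/2)²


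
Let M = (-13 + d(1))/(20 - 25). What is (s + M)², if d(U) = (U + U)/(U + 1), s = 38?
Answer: 40804/25 ≈ 1632.2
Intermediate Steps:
d(U) = 2*U/(1 + U) (d(U) = (2*U)/(1 + U) = 2*U/(1 + U))
M = 12/5 (M = (-13 + 2*1/(1 + 1))/(20 - 25) = (-13 + 2*1/2)/(-5) = (-13 + 2*1*(½))*(-⅕) = (-13 + 1)*(-⅕) = -12*(-⅕) = 12/5 ≈ 2.4000)
(s + M)² = (38 + 12/5)² = (202/5)² = 40804/25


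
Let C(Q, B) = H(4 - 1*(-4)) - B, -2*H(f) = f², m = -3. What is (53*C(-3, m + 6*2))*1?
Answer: -2173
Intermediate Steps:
H(f) = -f²/2
C(Q, B) = -32 - B (C(Q, B) = -(4 - 1*(-4))²/2 - B = -(4 + 4)²/2 - B = -½*8² - B = -½*64 - B = -32 - B)
(53*C(-3, m + 6*2))*1 = (53*(-32 - (-3 + 6*2)))*1 = (53*(-32 - (-3 + 12)))*1 = (53*(-32 - 1*9))*1 = (53*(-32 - 9))*1 = (53*(-41))*1 = -2173*1 = -2173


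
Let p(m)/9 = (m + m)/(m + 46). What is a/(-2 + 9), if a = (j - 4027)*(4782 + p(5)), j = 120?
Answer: -317732868/119 ≈ -2.6700e+6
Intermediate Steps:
p(m) = 18*m/(46 + m) (p(m) = 9*((m + m)/(m + 46)) = 9*((2*m)/(46 + m)) = 9*(2*m/(46 + m)) = 18*m/(46 + m))
a = -317732868/17 (a = (120 - 4027)*(4782 + 18*5/(46 + 5)) = -3907*(4782 + 18*5/51) = -3907*(4782 + 18*5*(1/51)) = -3907*(4782 + 30/17) = -3907*81324/17 = -317732868/17 ≈ -1.8690e+7)
a/(-2 + 9) = -317732868/17/(-2 + 9) = -317732868/17/7 = (⅐)*(-317732868/17) = -317732868/119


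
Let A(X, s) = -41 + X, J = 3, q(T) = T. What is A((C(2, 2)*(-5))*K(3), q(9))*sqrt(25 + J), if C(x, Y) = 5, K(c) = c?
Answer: -232*sqrt(7) ≈ -613.81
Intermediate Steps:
A((C(2, 2)*(-5))*K(3), q(9))*sqrt(25 + J) = (-41 + (5*(-5))*3)*sqrt(25 + 3) = (-41 - 25*3)*sqrt(28) = (-41 - 75)*(2*sqrt(7)) = -232*sqrt(7)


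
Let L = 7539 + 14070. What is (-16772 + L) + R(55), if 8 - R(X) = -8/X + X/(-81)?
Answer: 21588148/4455 ≈ 4845.8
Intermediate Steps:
R(X) = 8 + 8/X + X/81 (R(X) = 8 - (-8/X + X/(-81)) = 8 - (-8/X + X*(-1/81)) = 8 - (-8/X - X/81) = 8 + (8/X + X/81) = 8 + 8/X + X/81)
L = 21609
(-16772 + L) + R(55) = (-16772 + 21609) + (8 + 8/55 + (1/81)*55) = 4837 + (8 + 8*(1/55) + 55/81) = 4837 + (8 + 8/55 + 55/81) = 4837 + 39313/4455 = 21588148/4455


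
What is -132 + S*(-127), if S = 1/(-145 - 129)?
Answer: -36041/274 ≈ -131.54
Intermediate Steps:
S = -1/274 (S = 1/(-274) = -1/274 ≈ -0.0036496)
-132 + S*(-127) = -132 - 1/274*(-127) = -132 + 127/274 = -36041/274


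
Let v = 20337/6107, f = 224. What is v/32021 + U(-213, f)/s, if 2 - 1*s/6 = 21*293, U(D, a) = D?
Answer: 14134395311/2405683742594 ≈ 0.0058754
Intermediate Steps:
v = 20337/6107 (v = 20337*(1/6107) = 20337/6107 ≈ 3.3301)
s = -36906 (s = 12 - 126*293 = 12 - 6*6153 = 12 - 36918 = -36906)
v/32021 + U(-213, f)/s = (20337/6107)/32021 - 213/(-36906) = (20337/6107)*(1/32021) - 213*(-1/36906) = 20337/195552247 + 71/12302 = 14134395311/2405683742594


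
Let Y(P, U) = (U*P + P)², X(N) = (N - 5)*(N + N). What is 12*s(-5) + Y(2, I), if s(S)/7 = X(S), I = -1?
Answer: 8400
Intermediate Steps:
X(N) = 2*N*(-5 + N) (X(N) = (-5 + N)*(2*N) = 2*N*(-5 + N))
s(S) = 14*S*(-5 + S) (s(S) = 7*(2*S*(-5 + S)) = 14*S*(-5 + S))
Y(P, U) = (P + P*U)² (Y(P, U) = (P*U + P)² = (P + P*U)²)
12*s(-5) + Y(2, I) = 12*(14*(-5)*(-5 - 5)) + 2²*(1 - 1)² = 12*(14*(-5)*(-10)) + 4*0² = 12*700 + 4*0 = 8400 + 0 = 8400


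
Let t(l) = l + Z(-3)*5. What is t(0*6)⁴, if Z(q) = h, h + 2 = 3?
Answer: 625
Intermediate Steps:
h = 1 (h = -2 + 3 = 1)
Z(q) = 1
t(l) = 5 + l (t(l) = l + 1*5 = l + 5 = 5 + l)
t(0*6)⁴ = (5 + 0*6)⁴ = (5 + 0)⁴ = 5⁴ = 625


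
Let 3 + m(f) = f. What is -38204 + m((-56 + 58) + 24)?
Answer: -38181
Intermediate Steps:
m(f) = -3 + f
-38204 + m((-56 + 58) + 24) = -38204 + (-3 + ((-56 + 58) + 24)) = -38204 + (-3 + (2 + 24)) = -38204 + (-3 + 26) = -38204 + 23 = -38181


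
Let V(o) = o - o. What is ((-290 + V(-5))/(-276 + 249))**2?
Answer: 84100/729 ≈ 115.36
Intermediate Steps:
V(o) = 0
((-290 + V(-5))/(-276 + 249))**2 = ((-290 + 0)/(-276 + 249))**2 = (-290/(-27))**2 = (-290*(-1/27))**2 = (290/27)**2 = 84100/729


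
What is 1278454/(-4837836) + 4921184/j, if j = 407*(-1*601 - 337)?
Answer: -6073987846897/461730324594 ≈ -13.155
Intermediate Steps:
j = -381766 (j = 407*(-601 - 337) = 407*(-938) = -381766)
1278454/(-4837836) + 4921184/j = 1278454/(-4837836) + 4921184/(-381766) = 1278454*(-1/4837836) + 4921184*(-1/381766) = -639227/2418918 - 2460592/190883 = -6073987846897/461730324594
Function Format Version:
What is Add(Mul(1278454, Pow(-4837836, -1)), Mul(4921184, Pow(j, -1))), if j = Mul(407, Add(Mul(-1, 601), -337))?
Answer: Rational(-6073987846897, 461730324594) ≈ -13.155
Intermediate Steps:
j = -381766 (j = Mul(407, Add(-601, -337)) = Mul(407, -938) = -381766)
Add(Mul(1278454, Pow(-4837836, -1)), Mul(4921184, Pow(j, -1))) = Add(Mul(1278454, Pow(-4837836, -1)), Mul(4921184, Pow(-381766, -1))) = Add(Mul(1278454, Rational(-1, 4837836)), Mul(4921184, Rational(-1, 381766))) = Add(Rational(-639227, 2418918), Rational(-2460592, 190883)) = Rational(-6073987846897, 461730324594)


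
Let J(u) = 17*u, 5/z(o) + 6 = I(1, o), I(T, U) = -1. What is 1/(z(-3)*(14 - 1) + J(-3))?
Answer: -7/422 ≈ -0.016588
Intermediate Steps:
z(o) = -5/7 (z(o) = 5/(-6 - 1) = 5/(-7) = 5*(-1/7) = -5/7)
1/(z(-3)*(14 - 1) + J(-3)) = 1/(-5*(14 - 1)/7 + 17*(-3)) = 1/(-5/7*13 - 51) = 1/(-65/7 - 51) = 1/(-422/7) = -7/422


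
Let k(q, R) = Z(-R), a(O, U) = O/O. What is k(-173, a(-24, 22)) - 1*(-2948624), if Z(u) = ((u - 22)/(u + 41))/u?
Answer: 117944983/40 ≈ 2.9486e+6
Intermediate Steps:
a(O, U) = 1
Z(u) = (-22 + u)/(u*(41 + u)) (Z(u) = ((-22 + u)/(41 + u))/u = (-22 + u)/(u*(41 + u)))
k(q, R) = -(-22 - R)/(R*(41 - R)) (k(q, R) = (-22 - R)/(((-R))*(41 - R)) = (-1/R)*(-22 - R)/(41 - R) = -(-22 - R)/(R*(41 - R)))
k(-173, a(-24, 22)) - 1*(-2948624) = (-22 - 1*1)/(1*(-41 + 1)) - 1*(-2948624) = 1*(-22 - 1)/(-40) + 2948624 = 1*(-1/40)*(-23) + 2948624 = 23/40 + 2948624 = 117944983/40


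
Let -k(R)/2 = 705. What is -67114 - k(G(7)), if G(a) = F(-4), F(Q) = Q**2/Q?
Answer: -65704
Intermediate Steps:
F(Q) = Q
G(a) = -4
k(R) = -1410 (k(R) = -2*705 = -1410)
-67114 - k(G(7)) = -67114 - 1*(-1410) = -67114 + 1410 = -65704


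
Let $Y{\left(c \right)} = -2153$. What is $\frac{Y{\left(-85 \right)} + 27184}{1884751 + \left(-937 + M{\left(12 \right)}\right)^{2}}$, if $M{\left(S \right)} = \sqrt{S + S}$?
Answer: $\frac{8644280633}{954083765564} + \frac{23454047 \sqrt{6}}{1908167531128} \approx 0.0090904$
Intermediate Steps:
$M{\left(S \right)} = \sqrt{2} \sqrt{S}$ ($M{\left(S \right)} = \sqrt{2 S} = \sqrt{2} \sqrt{S}$)
$\frac{Y{\left(-85 \right)} + 27184}{1884751 + \left(-937 + M{\left(12 \right)}\right)^{2}} = \frac{-2153 + 27184}{1884751 + \left(-937 + \sqrt{2} \sqrt{12}\right)^{2}} = \frac{25031}{1884751 + \left(-937 + \sqrt{2} \cdot 2 \sqrt{3}\right)^{2}} = \frac{25031}{1884751 + \left(-937 + 2 \sqrt{6}\right)^{2}}$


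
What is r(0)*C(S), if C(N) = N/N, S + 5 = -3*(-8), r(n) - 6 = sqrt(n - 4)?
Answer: 6 + 2*I ≈ 6.0 + 2.0*I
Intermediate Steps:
r(n) = 6 + sqrt(-4 + n) (r(n) = 6 + sqrt(n - 4) = 6 + sqrt(-4 + n))
S = 19 (S = -5 - 3*(-8) = -5 + 24 = 19)
C(N) = 1
r(0)*C(S) = (6 + sqrt(-4 + 0))*1 = (6 + sqrt(-4))*1 = (6 + 2*I)*1 = 6 + 2*I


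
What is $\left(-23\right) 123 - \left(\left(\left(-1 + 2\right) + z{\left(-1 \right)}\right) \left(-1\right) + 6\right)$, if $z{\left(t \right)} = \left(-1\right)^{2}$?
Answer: $-2833$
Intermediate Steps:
$z{\left(t \right)} = 1$
$\left(-23\right) 123 - \left(\left(\left(-1 + 2\right) + z{\left(-1 \right)}\right) \left(-1\right) + 6\right) = \left(-23\right) 123 - \left(\left(\left(-1 + 2\right) + 1\right) \left(-1\right) + 6\right) = -2829 - \left(\left(1 + 1\right) \left(-1\right) + 6\right) = -2829 - \left(2 \left(-1\right) + 6\right) = -2829 - \left(-2 + 6\right) = -2829 - 4 = -2833$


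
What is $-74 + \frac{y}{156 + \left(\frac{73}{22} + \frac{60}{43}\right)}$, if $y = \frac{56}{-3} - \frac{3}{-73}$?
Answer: $- \frac{2467737944}{33295665} \approx -74.116$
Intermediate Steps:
$y = - \frac{4079}{219}$ ($y = 56 \left(- \frac{1}{3}\right) - - \frac{3}{73} = - \frac{56}{3} + \frac{3}{73} = - \frac{4079}{219} \approx -18.626$)
$-74 + \frac{y}{156 + \left(\frac{73}{22} + \frac{60}{43}\right)} = -74 - \frac{4079}{219 \left(156 + \left(\frac{73}{22} + \frac{60}{43}\right)\right)} = -74 - \frac{4079}{219 \left(156 + \frac{4459}{946}\right)} = -74 - \frac{4079}{219 \cdot \frac{152035}{946}} = -74 - \frac{3858734}{33295665} = - \frac{2467737944}{33295665}$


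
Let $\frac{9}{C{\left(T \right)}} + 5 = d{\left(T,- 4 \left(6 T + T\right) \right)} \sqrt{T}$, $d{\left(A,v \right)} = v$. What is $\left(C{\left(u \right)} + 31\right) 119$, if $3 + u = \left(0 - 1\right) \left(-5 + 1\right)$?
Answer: $\frac{40222}{11} \approx 3656.5$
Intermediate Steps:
$u = 1$ ($u = -3 + \left(0 - 1\right) \left(-5 + 1\right) = -3 - -4 = -3 + 4 = 1$)
$C{\left(T \right)} = \frac{9}{-5 - 28 T^{\frac{3}{2}}}$ ($C{\left(T \right)} = \frac{9}{-5 + - 4 \left(6 T + T\right) \sqrt{T}} = \frac{9}{-5 + - 4 \cdot 7 T \sqrt{T}} = \frac{9}{-5 + - 28 T \sqrt{T}} = \frac{9}{-5 - 28 T^{\frac{3}{2}}}$)
$\left(C{\left(u \right)} + 31\right) 119 = \left(\frac{9}{-5 - 28 \cdot 1^{\frac{3}{2}}} + 31\right) 119 = \left(\frac{9}{-5 - 28} + 31\right) 119 = \left(\frac{9}{-33} + 31\right) 119 = \left(9 \left(- \frac{1}{33}\right) + 31\right) 119 = \left(- \frac{3}{11} + 31\right) 119 = \frac{338}{11} \cdot 119 = \frac{40222}{11}$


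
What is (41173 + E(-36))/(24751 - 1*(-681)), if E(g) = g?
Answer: 41137/25432 ≈ 1.6175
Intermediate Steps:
(41173 + E(-36))/(24751 - 1*(-681)) = (41173 - 36)/(24751 - 1*(-681)) = 41137/(24751 + 681) = 41137/25432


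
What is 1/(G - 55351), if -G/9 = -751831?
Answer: 1/6711128 ≈ 1.4901e-7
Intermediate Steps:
G = 6766479 (G = -9*(-751831) = 6766479)
1/(G - 55351) = 1/(6766479 - 55351) = 1/6711128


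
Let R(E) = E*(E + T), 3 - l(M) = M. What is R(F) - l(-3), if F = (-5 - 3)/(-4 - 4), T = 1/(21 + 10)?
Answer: -154/31 ≈ -4.9677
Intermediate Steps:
T = 1/31 ≈ 0.032258
l(M) = 3 - M
F = 1 (F = -8/(-8) = -8*(-⅛) = 1)
R(E) = E*(1/31 + E) (R(E) = E*(E + 1/31) = E*(1/31 + E))
R(F) - l(-3) = 1*(1/31 + 1) - (3 - 1*(-3)) = 1*(32/31) - (3 + 3) = 32/31 - 1*6 = 32/31 - 6 = -154/31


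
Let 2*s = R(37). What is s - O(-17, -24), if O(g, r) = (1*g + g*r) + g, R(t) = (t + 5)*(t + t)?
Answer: 1180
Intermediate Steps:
R(t) = 2*t*(5 + t) (R(t) = (5 + t)*(2*t) = 2*t*(5 + t))
O(g, r) = 2*g + g*r (O(g, r) = (g + g*r) + g = 2*g + g*r)
s = 1554 (s = (2*37*(5 + 37))/2 = (2*37*42)/2 = (½)*3108 = 1554)
s - O(-17, -24) = 1554 - (-17)*(2 - 24) = 1554 - (-17)*(-22) = 1554 - 1*374 = 1554 - 374 = 1180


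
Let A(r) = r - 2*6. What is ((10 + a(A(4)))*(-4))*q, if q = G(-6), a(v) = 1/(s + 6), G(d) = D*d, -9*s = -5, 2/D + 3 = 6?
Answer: 9584/59 ≈ 162.44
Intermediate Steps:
D = ⅔ (D = 2/(-3 + 6) = 2/3 = 2*(⅓) = ⅔ ≈ 0.66667)
s = 5/9 (s = -⅑*(-5) = 5/9 ≈ 0.55556)
G(d) = 2*d/3
A(r) = -12 + r (A(r) = r - 12 = -12 + r)
a(v) = 9/59 (a(v) = 1/(5/9 + 6) = 1/(59/9) = 9/59)
q = -4 (q = (⅔)*(-6) = -4)
((10 + a(A(4)))*(-4))*q = ((10 + 9/59)*(-4))*(-4) = ((599/59)*(-4))*(-4) = -2396/59*(-4) = 9584/59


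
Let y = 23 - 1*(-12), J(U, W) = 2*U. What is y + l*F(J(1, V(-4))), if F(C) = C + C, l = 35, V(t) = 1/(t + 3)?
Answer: 175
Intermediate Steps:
V(t) = 1/(3 + t)
y = 35 (y = 23 + 12 = 35)
F(C) = 2*C
y + l*F(J(1, V(-4))) = 35 + 35*(2*(2*1)) = 35 + 35*(2*2) = 35 + 35*4 = 35 + 140 = 175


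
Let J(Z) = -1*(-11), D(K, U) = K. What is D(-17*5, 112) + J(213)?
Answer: -74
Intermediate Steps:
J(Z) = 11
D(-17*5, 112) + J(213) = -17*5 + 11 = -85 + 11 = -74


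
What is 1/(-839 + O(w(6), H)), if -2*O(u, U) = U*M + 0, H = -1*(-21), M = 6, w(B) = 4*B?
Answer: -1/902 ≈ -0.0011086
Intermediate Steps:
H = 21
O(u, U) = -3*U (O(u, U) = -(U*6 + 0)/2 = -(6*U + 0)/2 = -3*U)
1/(-839 + O(w(6), H)) = 1/(-839 - 3*21) = 1/(-839 - 63) = 1/(-902) = -1/902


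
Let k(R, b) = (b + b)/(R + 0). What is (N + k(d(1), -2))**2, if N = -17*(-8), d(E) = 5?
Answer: 456976/25 ≈ 18279.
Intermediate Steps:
N = 136
k(R, b) = 2*b/R (k(R, b) = (2*b)/R = 2*b/R)
(N + k(d(1), -2))**2 = (136 + 2*(-2)/5)**2 = (136 + 2*(-2)*(1/5))**2 = (136 - 4/5)**2 = (676/5)**2 = 456976/25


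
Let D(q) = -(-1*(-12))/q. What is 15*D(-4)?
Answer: 45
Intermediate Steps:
D(q) = -12/q
15*D(-4) = 15*(-12/(-4)) = 15*(-12*(-¼)) = 15*3 = 45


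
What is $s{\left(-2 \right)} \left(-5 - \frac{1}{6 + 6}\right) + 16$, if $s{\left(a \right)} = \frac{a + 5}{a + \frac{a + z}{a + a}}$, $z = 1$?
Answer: $\frac{173}{7} \approx 24.714$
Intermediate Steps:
$s{\left(a \right)} = \frac{5 + a}{a + \frac{1 + a}{2 a}}$ ($s{\left(a \right)} = \frac{a + 5}{a + \frac{a + 1}{a + a}} = \frac{5 + a}{a + \frac{1 + a}{2 a}}$)
$s{\left(-2 \right)} \left(-5 - \frac{1}{6 + 6}\right) + 16 = 2 \left(-2\right) \frac{1}{1 - 2 + 2 \left(-2\right)^{2}} \left(5 - 2\right) \left(-5 - \frac{1}{6 + 6}\right) + 16 = 2 \left(-2\right) \frac{1}{1 - 2 + 2 \cdot 4} \cdot 3 \left(-5 - \frac{1}{12}\right) + 16 = 2 \left(-2\right) \frac{1}{1 - 2 + 8} \cdot 3 \left(-5 - \frac{1}{12}\right) + 16 = 2 \left(-2\right) \frac{1}{7} \cdot 3 \left(-5 - \frac{1}{12}\right) + 16 = 2 \left(-2\right) \frac{1}{7} \cdot 3 \left(- \frac{61}{12}\right) + 16 = \left(- \frac{12}{7}\right) \left(- \frac{61}{12}\right) + 16 = \frac{61}{7} + 16 = \frac{173}{7}$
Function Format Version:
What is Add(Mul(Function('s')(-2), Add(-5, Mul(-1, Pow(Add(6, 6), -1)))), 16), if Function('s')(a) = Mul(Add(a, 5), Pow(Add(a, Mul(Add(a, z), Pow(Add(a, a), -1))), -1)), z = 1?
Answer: Rational(173, 7) ≈ 24.714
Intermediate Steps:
Function('s')(a) = Mul(Pow(Add(a, Mul(Rational(1, 2), Pow(a, -1), Add(1, a))), -1), Add(5, a)) (Function('s')(a) = Mul(Add(a, 5), Pow(Add(a, Mul(Add(a, 1), Pow(Add(a, a), -1))), -1)) = Mul(Add(5, a), Pow(Add(a, Mul(Add(1, a), Pow(Mul(2, a), -1))), -1)) = Mul(Add(5, a), Pow(Add(a, Mul(Add(1, a), Mul(Rational(1, 2), Pow(a, -1)))), -1)) = Mul(Add(5, a), Pow(Add(a, Mul(Rational(1, 2), Pow(a, -1), Add(1, a))), -1)) = Mul(Pow(Add(a, Mul(Rational(1, 2), Pow(a, -1), Add(1, a))), -1), Add(5, a)))
Add(Mul(Function('s')(-2), Add(-5, Mul(-1, Pow(Add(6, 6), -1)))), 16) = Add(Mul(Mul(2, -2, Pow(Add(1, -2, Mul(2, Pow(-2, 2))), -1), Add(5, -2)), Add(-5, Mul(-1, Pow(Add(6, 6), -1)))), 16) = Add(Mul(Mul(2, -2, Pow(Add(1, -2, Mul(2, 4)), -1), 3), Add(-5, Mul(-1, Pow(12, -1)))), 16) = Add(Mul(Mul(2, -2, Pow(Add(1, -2, 8), -1), 3), Add(-5, Mul(-1, Rational(1, 12)))), 16) = Add(Mul(Mul(2, -2, Pow(7, -1), 3), Add(-5, Rational(-1, 12))), 16) = Add(Mul(Mul(2, -2, Rational(1, 7), 3), Rational(-61, 12)), 16) = Add(Mul(Rational(-12, 7), Rational(-61, 12)), 16) = Add(Rational(61, 7), 16) = Rational(173, 7)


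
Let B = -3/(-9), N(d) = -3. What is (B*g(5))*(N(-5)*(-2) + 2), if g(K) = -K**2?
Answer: -200/3 ≈ -66.667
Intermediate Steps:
B = 1/3 (B = -3*(-1/9) = 1/3 ≈ 0.33333)
(B*g(5))*(N(-5)*(-2) + 2) = ((-1*5**2)/3)*(-3*(-2) + 2) = ((-1*25)/3)*(6 + 2) = ((1/3)*(-25))*8 = -25/3*8 = -200/3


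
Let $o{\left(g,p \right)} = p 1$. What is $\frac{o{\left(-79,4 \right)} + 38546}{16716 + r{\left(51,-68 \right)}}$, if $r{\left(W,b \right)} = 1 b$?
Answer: $\frac{19275}{8324} \approx 2.3156$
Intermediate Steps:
$o{\left(g,p \right)} = p$
$r{\left(W,b \right)} = b$
$\frac{o{\left(-79,4 \right)} + 38546}{16716 + r{\left(51,-68 \right)}} = \frac{4 + 38546}{16716 - 68} = \frac{38550}{16648} = 38550 \cdot \frac{1}{16648} = \frac{19275}{8324}$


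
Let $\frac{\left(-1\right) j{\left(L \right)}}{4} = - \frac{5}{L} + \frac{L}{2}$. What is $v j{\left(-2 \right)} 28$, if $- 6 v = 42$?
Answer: $1176$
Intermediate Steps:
$v = -7$ ($v = \left(- \frac{1}{6}\right) 42 = -7$)
$j{\left(L \right)} = - 2 L + \frac{20}{L}$ ($j{\left(L \right)} = - 4 \left(- \frac{5}{L} + \frac{L}{2}\right) = - 4 \left(\frac{L}{2} - \frac{5}{L}\right) = - 2 L + \frac{20}{L}$)
$v j{\left(-2 \right)} 28 = - 7 \left(\left(-2\right) \left(-2\right) + \frac{20}{-2}\right) 28 = - 7 \left(4 + 20 \left(- \frac{1}{2}\right)\right) 28 = - 7 \left(4 - 10\right) 28 = \left(-7\right) \left(-6\right) 28 = 42 \cdot 28 = 1176$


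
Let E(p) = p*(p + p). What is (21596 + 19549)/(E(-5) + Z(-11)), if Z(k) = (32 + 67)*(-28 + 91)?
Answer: 41145/6287 ≈ 6.5445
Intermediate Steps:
Z(k) = 6237 (Z(k) = 99*63 = 6237)
E(p) = 2*p² (E(p) = p*(2*p) = 2*p²)
(21596 + 19549)/(E(-5) + Z(-11)) = (21596 + 19549)/(2*(-5)² + 6237) = 41145/(2*25 + 6237) = 41145/(50 + 6237) = 41145/6287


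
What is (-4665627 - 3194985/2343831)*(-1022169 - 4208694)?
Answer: 19067270486261791662/781277 ≈ 2.4405e+13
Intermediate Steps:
(-4665627 - 3194985/2343831)*(-1022169 - 4208694) = (-4665627 - 3194985*1/2343831)*(-5230863) = (-4665627 - 1064995/781277)*(-5230863) = -3645148130674/781277*(-5230863) = 19067270486261791662/781277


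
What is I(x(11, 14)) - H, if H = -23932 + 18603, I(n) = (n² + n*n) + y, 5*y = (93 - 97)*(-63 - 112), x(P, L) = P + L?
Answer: 6719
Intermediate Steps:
x(P, L) = L + P
y = 140 (y = ((93 - 97)*(-63 - 112))/5 = (-4*(-175))/5 = (⅕)*700 = 140)
I(n) = 140 + 2*n² (I(n) = (n² + n*n) + 140 = (n² + n²) + 140 = 2*n² + 140 = 140 + 2*n²)
H = -5329
I(x(11, 14)) - H = (140 + 2*(14 + 11)²) - 1*(-5329) = (140 + 2*25²) + 5329 = (140 + 2*625) + 5329 = (140 + 1250) + 5329 = 1390 + 5329 = 6719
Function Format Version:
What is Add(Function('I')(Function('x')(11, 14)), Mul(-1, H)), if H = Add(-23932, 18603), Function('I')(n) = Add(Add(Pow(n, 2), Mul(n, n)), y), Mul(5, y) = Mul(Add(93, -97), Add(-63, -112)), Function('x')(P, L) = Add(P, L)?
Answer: 6719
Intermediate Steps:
Function('x')(P, L) = Add(L, P)
y = 140 (y = Mul(Rational(1, 5), Mul(Add(93, -97), Add(-63, -112))) = Mul(Rational(1, 5), Mul(-4, -175)) = Mul(Rational(1, 5), 700) = 140)
Function('I')(n) = Add(140, Mul(2, Pow(n, 2))) (Function('I')(n) = Add(Add(Pow(n, 2), Mul(n, n)), 140) = Add(Add(Pow(n, 2), Pow(n, 2)), 140) = Add(Mul(2, Pow(n, 2)), 140) = Add(140, Mul(2, Pow(n, 2))))
H = -5329
Add(Function('I')(Function('x')(11, 14)), Mul(-1, H)) = Add(Add(140, Mul(2, Pow(Add(14, 11), 2))), Mul(-1, -5329)) = Add(Add(140, Mul(2, Pow(25, 2))), 5329) = Add(Add(140, Mul(2, 625)), 5329) = Add(Add(140, 1250), 5329) = Add(1390, 5329) = 6719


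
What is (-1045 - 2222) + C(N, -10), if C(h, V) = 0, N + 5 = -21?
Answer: -3267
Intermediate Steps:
N = -26 (N = -5 - 21 = -26)
(-1045 - 2222) + C(N, -10) = (-1045 - 2222) + 0 = -3267 + 0 = -3267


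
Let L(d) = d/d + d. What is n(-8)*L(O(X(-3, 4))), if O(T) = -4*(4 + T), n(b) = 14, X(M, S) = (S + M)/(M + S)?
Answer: -266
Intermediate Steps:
X(M, S) = 1 (X(M, S) = (M + S)/(M + S) = 1)
O(T) = -16 - 4*T
L(d) = 1 + d
n(-8)*L(O(X(-3, 4))) = 14*(1 + (-16 - 4*1)) = 14*(1 + (-16 - 4)) = 14*(1 - 20) = 14*(-19) = -266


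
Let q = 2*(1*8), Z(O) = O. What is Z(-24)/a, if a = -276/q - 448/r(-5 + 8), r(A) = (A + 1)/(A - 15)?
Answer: -32/1769 ≈ -0.018089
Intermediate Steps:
r(A) = (1 + A)/(-15 + A)
q = 16 (q = 2*8 = 16)
a = 5307/4 (a = -276/16 - 448*(-15 + (-5 + 8))/(1 + (-5 + 8)) = -276*1/16 - 448*(-15 + 3)/(1 + 3) = -69/4 - 448/(4/(-12)) = -69/4 - 448/((-1/12*4)) = -69/4 - 448/(-⅓) = -69/4 - 448*(-3) = -69/4 + 1344 = 5307/4 ≈ 1326.8)
Z(-24)/a = -24/5307/4 = -24*4/5307 = -32/1769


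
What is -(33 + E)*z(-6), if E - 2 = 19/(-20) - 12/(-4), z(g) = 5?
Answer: -741/4 ≈ -185.25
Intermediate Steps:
E = 81/20 (E = 2 + (19/(-20) - 12/(-4)) = 2 + (19*(-1/20) - 12*(-¼)) = 2 + (-19/20 + 3) = 2 + 41/20 = 81/20 ≈ 4.0500)
-(33 + E)*z(-6) = -(33 + 81/20)*5 = -741*5/20 = -1*741/4 = -741/4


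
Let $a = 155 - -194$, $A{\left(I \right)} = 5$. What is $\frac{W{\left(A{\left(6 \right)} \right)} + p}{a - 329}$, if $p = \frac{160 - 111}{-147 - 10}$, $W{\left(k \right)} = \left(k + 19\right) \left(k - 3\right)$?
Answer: $\frac{7487}{3140} \approx 2.3844$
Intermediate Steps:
$a = 349$ ($a = 155 + 194 = 349$)
$W{\left(k \right)} = \left(-3 + k\right) \left(19 + k\right)$ ($W{\left(k \right)} = \left(19 + k\right) \left(-3 + k\right) = \left(-3 + k\right) \left(19 + k\right)$)
$p = - \frac{49}{157}$ ($p = \frac{49}{-157} = 49 \left(- \frac{1}{157}\right) = - \frac{49}{157} \approx -0.3121$)
$\frac{W{\left(A{\left(6 \right)} \right)} + p}{a - 329} = \frac{\left(-57 + 5^{2} + 16 \cdot 5\right) - \frac{49}{157}}{349 - 329} = \frac{\left(-57 + 25 + 80\right) - \frac{49}{157}}{20} = \left(48 - \frac{49}{157}\right) \frac{1}{20} = \frac{7487}{157} \cdot \frac{1}{20} = \frac{7487}{3140}$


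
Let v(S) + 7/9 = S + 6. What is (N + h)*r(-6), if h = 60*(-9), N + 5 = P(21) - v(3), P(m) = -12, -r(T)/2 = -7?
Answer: -71218/9 ≈ -7913.1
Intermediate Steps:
r(T) = 14 (r(T) = -2*(-7) = 14)
v(S) = 47/9 + S (v(S) = -7/9 + (S + 6) = -7/9 + (6 + S) = 47/9 + S)
N = -227/9 (N = -5 + (-12 - (47/9 + 3)) = -5 + (-12 - 1*74/9) = -5 + (-12 - 74/9) = -5 - 182/9 = -227/9 ≈ -25.222)
h = -540
(N + h)*r(-6) = (-227/9 - 540)*14 = -5087/9*14 = -71218/9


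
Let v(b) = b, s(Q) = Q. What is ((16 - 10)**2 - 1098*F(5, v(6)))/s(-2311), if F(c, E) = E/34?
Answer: 2682/39287 ≈ 0.068267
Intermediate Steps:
F(c, E) = E/34 (F(c, E) = E*(1/34) = E/34)
((16 - 10)**2 - 1098*F(5, v(6)))/s(-2311) = ((16 - 10)**2 - 549*6/17)/(-2311) = (6**2 - 1098*3/17)*(-1/2311) = (36 - 3294/17)*(-1/2311) = -2682/17*(-1/2311) = 2682/39287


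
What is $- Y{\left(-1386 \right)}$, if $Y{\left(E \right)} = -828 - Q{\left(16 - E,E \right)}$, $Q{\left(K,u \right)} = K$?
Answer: $2230$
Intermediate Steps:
$Y{\left(E \right)} = -844 + E$ ($Y{\left(E \right)} = -828 - \left(16 - E\right) = -828 + \left(-16 + E\right) = -844 + E$)
$- Y{\left(-1386 \right)} = - (-844 - 1386) = \left(-1\right) \left(-2230\right) = 2230$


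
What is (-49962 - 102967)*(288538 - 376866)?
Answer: 13507912712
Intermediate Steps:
(-49962 - 102967)*(288538 - 376866) = -152929*(-88328) = 13507912712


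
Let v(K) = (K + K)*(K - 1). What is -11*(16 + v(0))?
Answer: -176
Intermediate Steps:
v(K) = 2*K*(-1 + K) (v(K) = (2*K)*(-1 + K) = 2*K*(-1 + K))
-11*(16 + v(0)) = -11*(16 + 2*0*(-1 + 0)) = -11*(16 + 2*0*(-1)) = -11*(16 + 0) = -11*16 = -176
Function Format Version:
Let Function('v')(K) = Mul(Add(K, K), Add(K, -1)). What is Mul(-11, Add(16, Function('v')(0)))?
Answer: -176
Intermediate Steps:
Function('v')(K) = Mul(2, K, Add(-1, K)) (Function('v')(K) = Mul(Mul(2, K), Add(-1, K)) = Mul(2, K, Add(-1, K)))
Mul(-11, Add(16, Function('v')(0))) = Mul(-11, Add(16, Mul(2, 0, Add(-1, 0)))) = Mul(-11, Add(16, Mul(2, 0, -1))) = Mul(-11, Add(16, 0)) = Mul(-11, 16) = -176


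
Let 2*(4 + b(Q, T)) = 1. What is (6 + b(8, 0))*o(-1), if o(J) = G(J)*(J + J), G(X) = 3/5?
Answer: -3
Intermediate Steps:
G(X) = ⅗ (G(X) = 3*(⅕) = ⅗)
b(Q, T) = -7/2 (b(Q, T) = -4 + (½)*1 = -4 + ½ = -7/2)
o(J) = 6*J/5 (o(J) = 3*(J + J)/5 = 3*(2*J)/5 = 6*J/5)
(6 + b(8, 0))*o(-1) = (6 - 7/2)*((6/5)*(-1)) = (5/2)*(-6/5) = -3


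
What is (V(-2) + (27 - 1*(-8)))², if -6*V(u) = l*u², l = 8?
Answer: 7921/9 ≈ 880.11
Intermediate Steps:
V(u) = -4*u²/3
(V(-2) + (27 - 1*(-8)))² = (-4/3*(-2)² + (27 - 1*(-8)))² = (-4/3*4 + (27 + 8))² = (-16/3 + 35)² = (89/3)² = 7921/9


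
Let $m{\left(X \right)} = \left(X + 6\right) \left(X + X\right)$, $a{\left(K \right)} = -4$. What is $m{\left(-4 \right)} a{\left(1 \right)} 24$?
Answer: $1536$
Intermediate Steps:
$m{\left(X \right)} = 2 X \left(6 + X\right)$ ($m{\left(X \right)} = \left(6 + X\right) 2 X = 2 X \left(6 + X\right)$)
$m{\left(-4 \right)} a{\left(1 \right)} 24 = 2 \left(-4\right) \left(6 - 4\right) \left(-4\right) 24 = 2 \left(-4\right) 2 \left(-4\right) 24 = \left(-16\right) \left(-4\right) 24 = 64 \cdot 24 = 1536$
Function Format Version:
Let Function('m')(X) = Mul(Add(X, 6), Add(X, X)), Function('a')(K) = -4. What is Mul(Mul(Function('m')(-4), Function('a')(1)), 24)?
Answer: 1536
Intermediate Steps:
Function('m')(X) = Mul(2, X, Add(6, X)) (Function('m')(X) = Mul(Add(6, X), Mul(2, X)) = Mul(2, X, Add(6, X)))
Mul(Mul(Function('m')(-4), Function('a')(1)), 24) = Mul(Mul(Mul(2, -4, Add(6, -4)), -4), 24) = Mul(Mul(Mul(2, -4, 2), -4), 24) = Mul(Mul(-16, -4), 24) = Mul(64, 24) = 1536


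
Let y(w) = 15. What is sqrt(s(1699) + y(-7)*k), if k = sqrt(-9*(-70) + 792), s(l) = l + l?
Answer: sqrt(3398 + 45*sqrt(158)) ≈ 62.957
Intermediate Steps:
s(l) = 2*l
k = 3*sqrt(158) (k = sqrt(630 + 792) = sqrt(1422) = 3*sqrt(158) ≈ 37.709)
sqrt(s(1699) + y(-7)*k) = sqrt(2*1699 + 15*(3*sqrt(158))) = sqrt(3398 + 45*sqrt(158))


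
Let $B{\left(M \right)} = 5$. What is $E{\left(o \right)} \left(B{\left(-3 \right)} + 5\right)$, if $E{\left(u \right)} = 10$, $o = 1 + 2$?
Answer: $100$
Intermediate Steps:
$o = 3$
$E{\left(o \right)} \left(B{\left(-3 \right)} + 5\right) = 10 \left(5 + 5\right) = 10 \cdot 10 = 100$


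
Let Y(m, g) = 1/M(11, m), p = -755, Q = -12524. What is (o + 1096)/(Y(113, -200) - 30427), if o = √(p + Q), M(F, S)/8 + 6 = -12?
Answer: -157824/4381489 - 144*I*√271/625927 ≈ -0.036021 - 0.0037872*I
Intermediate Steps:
M(F, S) = -144 (M(F, S) = -48 + 8*(-12) = -48 - 96 = -144)
o = 7*I*√271 (o = √(-755 - 12524) = √(-13279) = 7*I*√271 ≈ 115.23*I)
Y(m, g) = -1/144 (Y(m, g) = 1/(-144) = -1/144)
(o + 1096)/(Y(113, -200) - 30427) = (7*I*√271 + 1096)/(-1/144 - 30427) = (1096 + 7*I*√271)/(-4381489/144) = (1096 + 7*I*√271)*(-144/4381489) = -157824/4381489 - 144*I*√271/625927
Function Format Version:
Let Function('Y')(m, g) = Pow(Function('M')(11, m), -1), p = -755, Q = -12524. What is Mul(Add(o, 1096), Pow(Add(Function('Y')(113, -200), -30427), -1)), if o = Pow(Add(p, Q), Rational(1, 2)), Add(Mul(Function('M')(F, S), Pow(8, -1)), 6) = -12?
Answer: Add(Rational(-157824, 4381489), Mul(Rational(-144, 625927), I, Pow(271, Rational(1, 2)))) ≈ Add(-0.036021, Mul(-0.0037872, I))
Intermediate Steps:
Function('M')(F, S) = -144 (Function('M')(F, S) = Add(-48, Mul(8, -12)) = Add(-48, -96) = -144)
o = Mul(7, I, Pow(271, Rational(1, 2))) (o = Pow(Add(-755, -12524), Rational(1, 2)) = Pow(-13279, Rational(1, 2)) = Mul(7, I, Pow(271, Rational(1, 2))) ≈ Mul(115.23, I))
Function('Y')(m, g) = Rational(-1, 144) (Function('Y')(m, g) = Pow(-144, -1) = Rational(-1, 144))
Mul(Add(o, 1096), Pow(Add(Function('Y')(113, -200), -30427), -1)) = Mul(Add(Mul(7, I, Pow(271, Rational(1, 2))), 1096), Pow(Add(Rational(-1, 144), -30427), -1)) = Mul(Add(1096, Mul(7, I, Pow(271, Rational(1, 2)))), Pow(Rational(-4381489, 144), -1)) = Mul(Add(1096, Mul(7, I, Pow(271, Rational(1, 2)))), Rational(-144, 4381489)) = Add(Rational(-157824, 4381489), Mul(Rational(-144, 625927), I, Pow(271, Rational(1, 2))))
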